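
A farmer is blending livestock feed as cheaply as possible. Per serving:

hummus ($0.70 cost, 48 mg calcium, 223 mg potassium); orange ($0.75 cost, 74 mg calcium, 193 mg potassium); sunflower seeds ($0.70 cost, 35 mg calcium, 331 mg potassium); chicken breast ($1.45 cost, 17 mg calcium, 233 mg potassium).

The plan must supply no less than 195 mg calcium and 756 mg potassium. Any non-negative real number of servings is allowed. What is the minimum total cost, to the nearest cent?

hummus only: max(195/48, 756/223) = 4.062 servings → $2.84.
orange only: max(195/74, 756/193) = 3.917 servings → $2.94.
sunflower seeds only: max(195/35, 756/331) = 5.571 servings → $3.90.
chicken breast only: max(195/17, 756/233) = 11.47 servings → $16.63.
hummus + orange with both tight: 2.53 servings and 0.9943 servings → $2.52.
hummus + sunflower seeds: the both-tight solution has a negative serving — not a feasible corner.
hummus + chicken breast: intersection lies outside the first quadrant.
orange + sunflower seeds with both tight: 2.147 servings and 1.032 servings → $2.33.
orange + chicken breast with both tight: 2.334 servings and 1.311 servings → $3.65.
sunflower seeds + chicken breast with both targets exact would need a negative amount; discard.
Cheapest feasible corner: $2.33.

$2.33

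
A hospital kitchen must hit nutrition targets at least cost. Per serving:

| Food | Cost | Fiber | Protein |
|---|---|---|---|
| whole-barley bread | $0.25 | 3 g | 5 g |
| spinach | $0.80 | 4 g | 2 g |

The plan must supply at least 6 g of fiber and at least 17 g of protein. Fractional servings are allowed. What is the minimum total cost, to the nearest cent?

An LP optimum is at a vertex; with two nutrient constraints at most two foods are used. Check each candidate.
whole-barley bread only: max(6/3, 17/5) = 3.4 servings → $0.85.
spinach only: max(6/4, 17/2) = 8.5 servings → $6.80.
whole-barley bread + spinach with both targets exact would need a negative amount; discard.
Cheapest feasible corner: $0.85.

$0.85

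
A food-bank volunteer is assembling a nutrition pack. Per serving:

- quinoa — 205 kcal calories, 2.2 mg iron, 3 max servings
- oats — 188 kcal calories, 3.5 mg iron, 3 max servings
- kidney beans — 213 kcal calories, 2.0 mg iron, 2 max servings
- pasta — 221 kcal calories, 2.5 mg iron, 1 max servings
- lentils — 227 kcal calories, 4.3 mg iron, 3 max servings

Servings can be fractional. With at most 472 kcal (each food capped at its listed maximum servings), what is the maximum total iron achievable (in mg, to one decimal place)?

Iron per kcal: lentils 0.01894, oats 0.01862, pasta 0.01131, quinoa 0.01073, kidney beans 0.00939.
Take 2.079 servings of lentils: uses 472 kcal, +8.9 mg iron (running total 8.9 mg).
Greedy by best ratio exhausts the calories allowance optimally: 8.9 mg.

8.9 mg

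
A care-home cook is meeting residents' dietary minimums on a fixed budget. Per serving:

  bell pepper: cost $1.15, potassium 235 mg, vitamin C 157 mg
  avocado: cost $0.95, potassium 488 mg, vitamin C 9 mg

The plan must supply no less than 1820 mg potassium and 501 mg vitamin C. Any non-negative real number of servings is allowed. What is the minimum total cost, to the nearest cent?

At the optimum either one food covers both requirements or two foods hit both targets exactly; no other combination can be cheaper.
bell pepper only: max(1820/235, 501/157) = 7.745 servings → $8.91.
avocado only: max(1820/488, 501/9) = 55.67 servings → $52.88.
bell pepper + avocado with both tight: 3.062 servings and 2.255 servings → $5.66.
So the least-cost plan costs $5.66.

$5.66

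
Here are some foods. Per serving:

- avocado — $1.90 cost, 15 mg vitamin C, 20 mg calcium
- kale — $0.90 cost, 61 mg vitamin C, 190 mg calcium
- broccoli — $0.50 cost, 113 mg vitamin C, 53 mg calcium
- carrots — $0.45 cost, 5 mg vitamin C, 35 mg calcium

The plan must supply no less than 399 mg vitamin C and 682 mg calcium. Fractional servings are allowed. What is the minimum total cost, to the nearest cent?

Compare the cost at each extreme point of the feasible region.
avocado only: max(399/15, 682/20) = 34.1 servings → $64.79.
kale only: max(399/61, 682/190) = 6.541 servings → $5.89.
broccoli only: max(399/113, 682/53) = 12.87 servings → $6.43.
carrots only: max(399/5, 682/35) = 79.8 servings → $35.91.
avocado + kale with both tight: 20.99 servings and 1.38 servings → $41.12.
avocado + broccoli: the both-tight solution has a negative serving — not a feasible corner.
avocado + carrots with both tight: 24.84 servings and 5.294 servings → $49.57.
kale + broccoli with both tight: 3.066 servings and 1.876 servings → $3.70.
kale + carrots with both targets exact would need a negative amount; discard.
broccoli + carrots with both tight: 2.86 servings and 15.15 servings → $8.25.
Cheapest feasible corner: $3.70.

$3.70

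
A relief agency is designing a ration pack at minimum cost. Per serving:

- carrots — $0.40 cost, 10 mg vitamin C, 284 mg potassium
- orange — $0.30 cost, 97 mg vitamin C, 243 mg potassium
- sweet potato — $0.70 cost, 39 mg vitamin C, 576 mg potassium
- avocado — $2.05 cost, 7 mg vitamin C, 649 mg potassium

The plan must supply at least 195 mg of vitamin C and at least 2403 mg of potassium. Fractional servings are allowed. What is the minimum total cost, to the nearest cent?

carrots only: max(195/10, 2403/284) = 19.5 servings → $7.80.
orange only: max(195/97, 2403/243) = 9.889 servings → $2.97.
sweet potato only: max(195/39, 2403/576) = 5 servings → $3.50.
avocado only: max(195/7, 2403/649) = 27.86 servings → $57.11.
carrots + orange with both tight: 7.393 servings and 1.248 servings → $3.33.
carrots + sweet potato with both targets exact would need a negative amount; discard.
carrots + avocado: the both-tight solution has a negative serving — not a feasible corner.
orange + sweet potato with both tight: 0.401 servings and 4.003 servings → $2.92.
orange + avocado with both tight: 1.792 servings and 3.032 servings → $6.75.
sweet potato + avocado: the both-tight solution has a negative serving — not a feasible corner.
Cheapest feasible corner: $2.92.

$2.92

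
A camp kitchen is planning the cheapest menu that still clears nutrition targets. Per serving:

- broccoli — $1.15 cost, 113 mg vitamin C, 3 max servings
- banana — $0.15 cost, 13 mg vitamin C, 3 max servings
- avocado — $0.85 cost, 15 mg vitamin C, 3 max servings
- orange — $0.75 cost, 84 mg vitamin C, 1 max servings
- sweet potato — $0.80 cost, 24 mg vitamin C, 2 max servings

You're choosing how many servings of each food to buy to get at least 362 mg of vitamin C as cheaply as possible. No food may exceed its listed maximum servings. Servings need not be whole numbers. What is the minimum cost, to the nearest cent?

$3.58

Cost per mg of vitamin C: orange $0.0089, broccoli $0.0102, banana $0.0115, sweet potato $0.0333, avocado $0.0567.
Take 1 serving of orange: +84.0 mg vitamin C for $0.75 (total $0.75, still need 278.0 mg).
Take 2.46 servings of broccoli: +278.0 mg vitamin C for $2.83 (total $3.58, still need 0.0 mg).
Greedy by cheapest-per-mg is optimal for a single linear constraint, so the minimum cost is $3.58.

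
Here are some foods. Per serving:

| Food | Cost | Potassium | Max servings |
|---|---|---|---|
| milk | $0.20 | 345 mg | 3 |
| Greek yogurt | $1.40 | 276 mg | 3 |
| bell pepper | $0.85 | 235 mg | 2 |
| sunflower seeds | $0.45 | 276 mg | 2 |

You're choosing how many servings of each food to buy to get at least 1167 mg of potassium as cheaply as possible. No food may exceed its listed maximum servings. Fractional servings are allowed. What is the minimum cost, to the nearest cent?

$0.82

Cost per mg of potassium: milk $0.0006, sunflower seeds $0.0016, bell pepper $0.0036, Greek yogurt $0.0051.
Take 3 servings of milk: +1035.0 mg potassium for $0.60 (total $0.60, still need 132.0 mg).
Take 0.4783 servings of sunflower seeds: +132.0 mg potassium for $0.22 (total $0.82, still need 0.0 mg).
Greedy by cheapest-per-mg is optimal for a single linear constraint, so the minimum cost is $0.82.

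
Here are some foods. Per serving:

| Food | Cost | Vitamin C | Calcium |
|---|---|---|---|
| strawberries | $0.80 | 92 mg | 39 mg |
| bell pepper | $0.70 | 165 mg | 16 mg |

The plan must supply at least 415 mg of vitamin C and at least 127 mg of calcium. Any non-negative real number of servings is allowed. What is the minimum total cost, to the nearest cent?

$2.94

The cheapest plan sits at a corner of the feasible region — with two constraints it uses at most two foods.
strawberries only: max(415/92, 127/39) = 4.511 servings → $3.61.
bell pepper only: max(415/165, 127/16) = 7.938 servings → $5.56.
strawberries + bell pepper with both tight: 2.884 servings and 0.9069 servings → $2.94.
So the least-cost plan costs $2.94.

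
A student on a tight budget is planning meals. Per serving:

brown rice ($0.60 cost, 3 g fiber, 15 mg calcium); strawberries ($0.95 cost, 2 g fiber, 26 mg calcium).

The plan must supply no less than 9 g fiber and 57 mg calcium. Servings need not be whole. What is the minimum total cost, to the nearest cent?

$2.21

Two binding constraints pin down two serving amounts, so the optimal mix uses at most two foods. The candidates are each food alone (scaled to the tighter of fiber/calcium) and each pair with both constraints tight.
brown rice only: max(9/3, 57/15) = 3.8 servings → $2.28.
strawberries only: max(9/2, 57/26) = 4.5 servings → $4.28.
brown rice + strawberries with both tight: 2.5 servings and 0.75 servings → $2.21.
So the least-cost plan costs $2.21.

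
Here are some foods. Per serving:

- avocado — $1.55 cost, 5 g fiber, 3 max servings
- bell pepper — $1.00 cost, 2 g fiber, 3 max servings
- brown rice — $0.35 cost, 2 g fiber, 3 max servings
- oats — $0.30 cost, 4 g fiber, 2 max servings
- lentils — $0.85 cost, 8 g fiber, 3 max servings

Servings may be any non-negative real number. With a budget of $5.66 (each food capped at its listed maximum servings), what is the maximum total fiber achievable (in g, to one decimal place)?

Fiber per dollar: oats 13.33, lentils 9.412, brown rice 5.714, avocado 3.226, bell pepper 2.
Take 2 servings of oats: spends $0.60, +8.0 g fiber (running total 8.0 g).
Take 3 servings of lentils: spends $2.55, +24.0 g fiber (running total 32.0 g).
Take 3 servings of brown rice: spends $1.05, +6.0 g fiber (running total 38.0 g).
Take 0.9419 servings of avocado: spends $1.46, +4.7 g fiber (running total 42.7 g).
Greedy by best ratio exhausts the cost allowance optimally: 42.7 g.

42.7 g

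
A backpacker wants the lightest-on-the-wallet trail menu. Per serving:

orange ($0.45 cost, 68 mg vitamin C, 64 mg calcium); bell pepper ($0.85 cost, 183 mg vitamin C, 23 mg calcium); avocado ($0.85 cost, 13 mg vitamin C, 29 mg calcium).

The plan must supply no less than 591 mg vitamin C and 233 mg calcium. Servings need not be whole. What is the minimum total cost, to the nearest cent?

Check every corner: each single food scaled to meet both minima, and each pair solved so both constraints bind.
orange only: max(591/68, 233/64) = 8.691 servings → $3.91.
bell pepper only: max(591/183, 233/23) = 10.13 servings → $8.61.
avocado only: max(591/13, 233/29) = 45.46 servings → $38.64.
orange + bell pepper with both tight: 2.862 servings and 2.166 servings → $3.13.
orange + avocado: intersection lies outside the first quadrant.
bell pepper + avocado with both tight: 2.817 servings and 5.8 servings → $7.32.
So the least-cost plan costs $3.13.

$3.13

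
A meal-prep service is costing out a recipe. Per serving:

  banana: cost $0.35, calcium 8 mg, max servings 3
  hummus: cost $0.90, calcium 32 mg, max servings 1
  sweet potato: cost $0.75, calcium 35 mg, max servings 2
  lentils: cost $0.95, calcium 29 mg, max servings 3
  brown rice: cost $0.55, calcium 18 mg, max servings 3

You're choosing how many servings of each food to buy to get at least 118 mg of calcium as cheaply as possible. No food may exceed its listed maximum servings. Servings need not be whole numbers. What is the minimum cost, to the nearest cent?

Cost per mg of calcium: sweet potato $0.0214, hummus $0.0281, brown rice $0.0306, lentils $0.0328, banana $0.0437.
Take 2 servings of sweet potato: +70.0 mg calcium for $1.50 (total $1.50, still need 48.0 mg).
Take 1 serving of hummus: +32.0 mg calcium for $0.90 (total $2.40, still need 16.0 mg).
Take 0.8889 servings of brown rice: +16.0 mg calcium for $0.49 (total $2.89, still need 0.0 mg).
Filling from the cheapest source first is optimal under one linear minimum: $2.89.

$2.89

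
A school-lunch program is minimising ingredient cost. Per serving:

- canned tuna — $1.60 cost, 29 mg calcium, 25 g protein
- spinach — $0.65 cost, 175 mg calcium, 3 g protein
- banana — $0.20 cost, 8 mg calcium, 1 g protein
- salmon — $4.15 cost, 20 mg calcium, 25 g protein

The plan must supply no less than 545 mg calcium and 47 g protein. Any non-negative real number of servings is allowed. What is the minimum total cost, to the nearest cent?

$4.32

At the optimum either one food covers both requirements or two foods hit both targets exactly; no other combination can be cheaper.
canned tuna only: max(545/29, 47/25) = 18.79 servings → $30.07.
spinach only: max(545/175, 47/3) = 15.67 servings → $10.18.
banana only: max(545/8, 47/1) = 68.12 servings → $13.62.
salmon only: max(545/20, 47/25) = 27.25 servings → $113.09.
canned tuna + spinach with both tight: 1.537 servings and 2.86 servings → $4.32.
canned tuna + banana: intersection lies outside the first quadrant.
canned tuna + salmon: intersection lies outside the first quadrant.
spinach + banana with both tight: 1.119 servings and 43.64 servings → $9.46.
spinach + salmon with both tight: 2.94 servings and 1.527 servings → $8.25.
banana + salmon: the both-tight solution has a negative serving — not a feasible corner.
Cheapest feasible corner: $4.32.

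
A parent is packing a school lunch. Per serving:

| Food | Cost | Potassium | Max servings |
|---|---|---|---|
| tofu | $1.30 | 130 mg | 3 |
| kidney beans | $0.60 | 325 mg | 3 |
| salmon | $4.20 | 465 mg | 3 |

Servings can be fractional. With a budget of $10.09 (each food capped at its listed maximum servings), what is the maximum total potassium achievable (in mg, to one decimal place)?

1892.8 mg

Potassium per dollar: kidney beans 541.7, salmon 110.7, tofu 100.
Take 3 servings of kidney beans: spends $1.80, +975.0 mg potassium (running total 975.0 mg).
Take 1.974 servings of salmon: spends $8.29, +917.8 mg potassium (running total 1892.8 mg).
Filling greedily by potassium-per-dollar is optimal for one linear limit, giving 1892.8 mg.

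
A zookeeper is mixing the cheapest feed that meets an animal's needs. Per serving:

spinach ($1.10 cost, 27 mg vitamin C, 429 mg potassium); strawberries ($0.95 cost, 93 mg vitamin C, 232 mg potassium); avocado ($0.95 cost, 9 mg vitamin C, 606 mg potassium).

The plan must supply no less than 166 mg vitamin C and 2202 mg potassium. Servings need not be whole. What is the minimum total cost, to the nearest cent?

$4.32

At the optimum either one food covers both requirements or two foods hit both targets exactly; no other combination can be cheaper.
spinach only: max(166/27, 2202/429) = 6.148 servings → $6.76.
strawberries only: max(166/93, 2202/232) = 9.491 servings → $9.02.
avocado only: max(166/9, 2202/606) = 18.44 servings → $17.52.
spinach + strawberries with both tight: 4.944 servings and 0.3497 servings → $5.77.
spinach + avocado with both targets exact would need a negative amount; discard.
strawberries + avocado with both tight: 1.488 servings and 3.064 servings → $4.32.
So the least-cost plan costs $4.32.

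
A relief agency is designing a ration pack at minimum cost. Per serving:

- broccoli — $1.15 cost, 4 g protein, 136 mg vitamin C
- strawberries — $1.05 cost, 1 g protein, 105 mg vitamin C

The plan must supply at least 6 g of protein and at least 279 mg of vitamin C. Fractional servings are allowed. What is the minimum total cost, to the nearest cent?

$2.36

broccoli only: max(6/4, 279/136) = 2.051 servings → $2.36.
strawberries only: max(6/1, 279/105) = 6 servings → $6.30.
broccoli + strawberries with both tight: 1.236 servings and 1.056 servings → $2.53.
Cheapest feasible corner: $2.36.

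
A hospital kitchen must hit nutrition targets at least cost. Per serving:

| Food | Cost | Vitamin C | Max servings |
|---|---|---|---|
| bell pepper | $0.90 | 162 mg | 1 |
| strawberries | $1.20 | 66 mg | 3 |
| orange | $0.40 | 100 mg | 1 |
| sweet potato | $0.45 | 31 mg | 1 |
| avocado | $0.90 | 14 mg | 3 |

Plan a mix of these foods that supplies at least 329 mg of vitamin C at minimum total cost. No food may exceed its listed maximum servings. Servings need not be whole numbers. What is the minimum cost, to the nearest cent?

$2.40

Cost per mg of vitamin C: orange $0.0040, bell pepper $0.0056, sweet potato $0.0145, strawberries $0.0182, avocado $0.0643.
Take 1 serving of orange: +100.0 mg vitamin C for $0.40 (total $0.40, still need 229.0 mg).
Take 1 serving of bell pepper: +162.0 mg vitamin C for $0.90 (total $1.30, still need 67.0 mg).
Take 1 serving of sweet potato: +31.0 mg vitamin C for $0.45 (total $1.75, still need 36.0 mg).
Take 0.5455 servings of strawberries: +36.0 mg vitamin C for $0.65 (total $2.40, still need 0.0 mg).
Filling from the cheapest source first is optimal under one linear minimum: $2.40.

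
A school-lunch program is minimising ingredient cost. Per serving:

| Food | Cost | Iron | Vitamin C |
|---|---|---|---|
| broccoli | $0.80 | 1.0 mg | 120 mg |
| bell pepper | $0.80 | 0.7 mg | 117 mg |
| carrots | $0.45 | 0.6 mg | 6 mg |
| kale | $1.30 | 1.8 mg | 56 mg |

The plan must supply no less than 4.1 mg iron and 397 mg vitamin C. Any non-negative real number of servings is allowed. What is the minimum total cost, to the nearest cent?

$3.20

The cheapest plan sits at a corner of the feasible region — with two constraints it uses at most two foods.
broccoli only: max(4.1/1.0, 397/120) = 4.1 servings → $3.28.
bell pepper only: max(4.1/0.7, 397/117) = 5.857 servings → $4.69.
carrots only: max(4.1/0.6, 397/6) = 66.17 servings → $29.77.
kale only: max(4.1/1.8, 397/56) = 7.089 servings → $9.22.
broccoli + bell pepper with both targets exact would need a negative amount; discard.
broccoli + carrots with both tight: 3.236 servings and 1.439 servings → $3.24.
broccoli + kale with both tight: 3.031 servings and 0.5938 servings → $3.20.
bell pepper + carrots with both tight: 3.236 servings and 3.058 servings → $3.96.
bell pepper + kale with both tight: 2.83 servings and 1.177 servings → $3.79.
carrots + kale: the both-tight solution has a negative serving — not a feasible corner.
So the least-cost plan costs $3.20.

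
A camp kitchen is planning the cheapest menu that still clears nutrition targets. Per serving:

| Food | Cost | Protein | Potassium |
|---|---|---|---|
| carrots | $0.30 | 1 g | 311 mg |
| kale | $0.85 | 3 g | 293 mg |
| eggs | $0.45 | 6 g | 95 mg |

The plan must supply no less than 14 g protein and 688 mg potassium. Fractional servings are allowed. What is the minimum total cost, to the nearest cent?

$1.41

The cheapest plan sits at a corner of the feasible region — with two constraints it uses at most two foods.
carrots only: max(14/1, 688/311) = 14 servings → $4.20.
kale only: max(14/3, 688/293) = 4.667 servings → $3.97.
eggs only: max(14/6, 688/95) = 7.242 servings → $3.26.
carrots + kale with both targets exact would need a negative amount; discard.
carrots + eggs with both tight: 1.58 servings and 2.07 servings → $1.41.
kale + eggs with both tight: 1.9 servings and 1.384 servings → $2.24.
Cheapest feasible corner: $1.41.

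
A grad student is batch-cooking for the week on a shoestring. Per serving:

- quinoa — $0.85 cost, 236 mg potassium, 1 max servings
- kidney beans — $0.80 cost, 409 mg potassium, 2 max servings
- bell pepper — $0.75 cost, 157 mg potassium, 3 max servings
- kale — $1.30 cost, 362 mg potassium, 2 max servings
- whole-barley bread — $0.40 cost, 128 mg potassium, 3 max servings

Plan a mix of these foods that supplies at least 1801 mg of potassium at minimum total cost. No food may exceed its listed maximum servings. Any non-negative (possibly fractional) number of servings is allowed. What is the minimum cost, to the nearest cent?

$4.95

Cost per mg of potassium: kidney beans $0.0020, whole-barley bread $0.0031, kale $0.0036, quinoa $0.0036, bell pepper $0.0048.
Take 2 servings of kidney beans: +818.0 mg potassium for $1.60 (total $1.60, still need 983.0 mg).
Take 3 servings of whole-barley bread: +384.0 mg potassium for $1.20 (total $2.80, still need 599.0 mg).
Take 1.655 servings of kale: +599.0 mg potassium for $2.15 (total $4.95, still need 0.0 mg).
Filling from the cheapest source first is optimal under one linear minimum: $4.95.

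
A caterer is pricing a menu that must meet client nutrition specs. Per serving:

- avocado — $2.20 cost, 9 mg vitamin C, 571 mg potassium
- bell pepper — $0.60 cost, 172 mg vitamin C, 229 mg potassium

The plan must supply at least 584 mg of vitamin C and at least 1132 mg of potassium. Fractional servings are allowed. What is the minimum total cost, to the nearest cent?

$2.97

At the optimum either one food covers both requirements or two foods hit both targets exactly; no other combination can be cheaper.
avocado only: max(584/9, 1132/571) = 64.89 servings → $142.76.
bell pepper only: max(584/172, 1132/229) = 4.943 servings → $2.97.
avocado + bell pepper with both tight: 0.6341 servings and 3.362 servings → $3.41.
So the least-cost plan costs $2.97.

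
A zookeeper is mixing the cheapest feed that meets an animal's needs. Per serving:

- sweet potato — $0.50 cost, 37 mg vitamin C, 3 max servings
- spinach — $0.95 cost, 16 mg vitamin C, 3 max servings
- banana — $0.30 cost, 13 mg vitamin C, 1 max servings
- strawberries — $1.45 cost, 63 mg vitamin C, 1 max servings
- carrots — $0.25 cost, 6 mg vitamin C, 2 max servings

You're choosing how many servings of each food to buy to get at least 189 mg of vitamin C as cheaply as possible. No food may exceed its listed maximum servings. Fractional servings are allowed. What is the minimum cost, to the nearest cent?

Cost per mg of vitamin C: sweet potato $0.0135, strawberries $0.0230, banana $0.0231, carrots $0.0417, spinach $0.0594.
Take 3 servings of sweet potato: +111.0 mg vitamin C for $1.50 (total $1.50, still need 78.0 mg).
Take 1 serving of strawberries: +63.0 mg vitamin C for $1.45 (total $2.95, still need 15.0 mg).
Take 1 serving of banana: +13.0 mg vitamin C for $0.30 (total $3.25, still need 2.0 mg).
Take 0.3333 servings of carrots: +2.0 mg vitamin C for $0.08 (total $3.33, still need 0.0 mg).
Greedy by cheapest-per-mg is optimal for a single linear constraint, so the minimum cost is $3.33.

$3.33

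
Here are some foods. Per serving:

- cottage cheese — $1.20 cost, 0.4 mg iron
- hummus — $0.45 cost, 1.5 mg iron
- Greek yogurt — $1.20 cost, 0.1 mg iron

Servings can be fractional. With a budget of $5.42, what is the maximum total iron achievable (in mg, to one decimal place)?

Iron per dollar: hummus 3.333, cottage cheese 0.3333, Greek yogurt 0.08333.
With no serving limits, spend the whole cost allowance on hummus: $5.42 / $0.45 × 1.5 mg = 18.1 mg.

18.1 mg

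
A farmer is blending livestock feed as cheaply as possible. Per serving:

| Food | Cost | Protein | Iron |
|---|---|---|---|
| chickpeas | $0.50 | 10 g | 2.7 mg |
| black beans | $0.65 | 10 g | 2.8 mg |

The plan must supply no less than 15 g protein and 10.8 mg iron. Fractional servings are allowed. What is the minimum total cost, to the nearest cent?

$2.00

An LP optimum is at a vertex; with two nutrient constraints at most two foods are used. Check each candidate.
chickpeas only: max(15/10, 10.8/2.7) = 4 servings → $2.00.
black beans only: max(15/10, 10.8/2.8) = 3.857 servings → $2.51.
chickpeas + black beans: intersection lies outside the first quadrant.
So the least-cost plan costs $2.00.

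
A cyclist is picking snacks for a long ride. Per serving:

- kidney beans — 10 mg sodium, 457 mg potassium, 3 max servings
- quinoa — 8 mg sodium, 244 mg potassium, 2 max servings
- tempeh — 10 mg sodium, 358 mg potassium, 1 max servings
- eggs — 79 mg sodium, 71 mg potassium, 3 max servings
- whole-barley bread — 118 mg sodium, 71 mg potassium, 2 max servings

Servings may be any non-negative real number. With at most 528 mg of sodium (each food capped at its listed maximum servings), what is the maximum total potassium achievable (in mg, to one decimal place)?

2571.4 mg

Potassium per mg sodium: kidney beans 45.7, tempeh 35.8, quinoa 30.5, eggs 0.8987, whole-barley bread 0.6017.
Take 3 servings of kidney beans: uses 30 mg sodium, +1371.0 mg potassium (running total 1371.0 mg).
Take 1 serving of tempeh: uses 10 mg sodium, +358.0 mg potassium (running total 1729.0 mg).
Take 2 servings of quinoa: uses 16 mg sodium, +488.0 mg potassium (running total 2217.0 mg).
Take 3 servings of eggs: uses 237 mg sodium, +213.0 mg potassium (running total 2430.0 mg).
Take 1.992 servings of whole-barley bread: uses 235 mg sodium, +141.4 mg potassium (running total 2571.4 mg).
Greedy by best ratio exhausts the sodium allowance optimally: 2571.4 mg.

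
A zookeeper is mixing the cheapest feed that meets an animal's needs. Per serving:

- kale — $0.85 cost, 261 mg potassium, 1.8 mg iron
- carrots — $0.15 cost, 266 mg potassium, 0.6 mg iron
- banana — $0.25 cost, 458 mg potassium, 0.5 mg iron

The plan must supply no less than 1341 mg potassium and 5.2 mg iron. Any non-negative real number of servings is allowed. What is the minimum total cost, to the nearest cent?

kale only: max(1341/261, 5.2/1.8) = 5.138 servings → $4.37.
carrots only: max(1341/266, 5.2/0.6) = 8.667 servings → $1.30.
banana only: max(1341/458, 5.2/0.5) = 10.4 servings → $2.60.
kale + carrots with both tight: 1.796 servings and 3.279 servings → $2.02.
kale + banana with both tight: 2.466 servings and 1.523 servings → $2.48.
carrots + banana: the both-tight solution has a negative serving — not a feasible corner.
The minimum over all feasible corners is $1.30.

$1.30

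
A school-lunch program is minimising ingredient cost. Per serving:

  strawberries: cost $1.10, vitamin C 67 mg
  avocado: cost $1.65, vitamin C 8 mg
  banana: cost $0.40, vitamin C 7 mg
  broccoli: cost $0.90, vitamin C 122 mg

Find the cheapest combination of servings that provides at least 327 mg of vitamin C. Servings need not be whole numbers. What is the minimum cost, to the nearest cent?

$2.41

Cost per mg of vitamin C: broccoli $0.0074, strawberries $0.0164, banana $0.0571, avocado $0.2062.
With no serving limits, use only broccoli: 327 mg / 122 mg = 2.68 servings × $0.90 = $2.41.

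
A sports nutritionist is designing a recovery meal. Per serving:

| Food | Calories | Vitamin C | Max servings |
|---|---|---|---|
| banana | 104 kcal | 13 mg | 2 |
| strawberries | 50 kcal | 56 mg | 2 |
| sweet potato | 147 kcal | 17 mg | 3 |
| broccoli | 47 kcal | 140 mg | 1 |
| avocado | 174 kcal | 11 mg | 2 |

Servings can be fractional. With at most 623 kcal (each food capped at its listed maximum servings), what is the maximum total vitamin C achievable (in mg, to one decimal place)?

Vitamin C per kcal: broccoli 2.979, strawberries 1.12, banana 0.125, sweet potato 0.1156, avocado 0.06322.
Take 1 serving of broccoli: uses 47 kcal, +140.0 mg vitamin C (running total 140.0 mg).
Take 2 servings of strawberries: uses 100 kcal, +112.0 mg vitamin C (running total 252.0 mg).
Take 2 servings of banana: uses 208 kcal, +26.0 mg vitamin C (running total 278.0 mg).
Take 1.823 servings of sweet potato: uses 268 kcal, +31.0 mg vitamin C (running total 309.0 mg).
Greedy by best ratio exhausts the calories allowance optimally: 309.0 mg.

309.0 mg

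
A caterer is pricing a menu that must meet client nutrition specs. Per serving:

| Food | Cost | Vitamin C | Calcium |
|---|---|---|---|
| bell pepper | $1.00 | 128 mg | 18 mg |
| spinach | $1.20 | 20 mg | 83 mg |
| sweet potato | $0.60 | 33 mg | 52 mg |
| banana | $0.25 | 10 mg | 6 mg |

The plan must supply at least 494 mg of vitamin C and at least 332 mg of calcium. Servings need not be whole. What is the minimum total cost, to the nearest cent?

At the optimum either one food covers both requirements or two foods hit both targets exactly; no other combination can be cheaper.
bell pepper only: max(494/128, 332/18) = 18.44 servings → $18.44.
spinach only: max(494/20, 332/83) = 24.7 servings → $29.64.
sweet potato only: max(494/33, 332/52) = 14.97 servings → $8.98.
banana only: max(494/10, 332/6) = 55.33 servings → $13.83.
bell pepper + spinach with both tight: 3.348 servings and 3.274 servings → $7.28.
bell pepper + sweet potato with both tight: 2.43 servings and 5.543 servings → $5.76.
bell pepper + banana with both targets exact would need a negative amount; discard.
spinach + sweet potato: intersection lies outside the first quadrant.
spinach + banana with both tight: 0.5014 servings and 48.4 servings → $12.70.
sweet potato + banana with both tight: 1.106 servings and 45.75 servings → $12.10.
The minimum over all feasible corners is $5.76.

$5.76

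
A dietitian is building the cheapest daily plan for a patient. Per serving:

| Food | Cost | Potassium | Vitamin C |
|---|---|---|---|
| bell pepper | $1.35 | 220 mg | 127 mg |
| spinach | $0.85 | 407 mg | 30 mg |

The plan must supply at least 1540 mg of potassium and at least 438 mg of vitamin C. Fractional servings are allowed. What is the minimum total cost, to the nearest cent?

$5.82

At the optimum either one food covers both requirements or two foods hit both targets exactly; no other combination can be cheaper.
bell pepper only: max(1540/220, 438/127) = 7 servings → $9.45.
spinach only: max(1540/407, 438/30) = 14.6 servings → $12.41.
bell pepper + spinach with both tight: 2.929 servings and 2.201 servings → $5.82.
So the least-cost plan costs $5.82.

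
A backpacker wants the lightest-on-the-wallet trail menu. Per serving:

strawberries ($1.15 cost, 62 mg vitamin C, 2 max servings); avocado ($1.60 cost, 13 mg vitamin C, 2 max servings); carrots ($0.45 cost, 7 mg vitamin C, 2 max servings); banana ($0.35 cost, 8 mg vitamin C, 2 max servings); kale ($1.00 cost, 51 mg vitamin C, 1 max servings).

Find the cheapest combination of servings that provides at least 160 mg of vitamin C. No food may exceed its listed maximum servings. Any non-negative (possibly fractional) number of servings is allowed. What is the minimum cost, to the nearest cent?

Cost per mg of vitamin C: strawberries $0.0185, kale $0.0196, banana $0.0437, carrots $0.0643, avocado $0.1231.
Take 2 servings of strawberries: +124.0 mg vitamin C for $2.30 (total $2.30, still need 36.0 mg).
Take 0.7059 servings of kale: +36.0 mg vitamin C for $0.71 (total $3.01, still need 0.0 mg).
Greedy by cheapest-per-mg is optimal for a single linear constraint, so the minimum cost is $3.01.

$3.01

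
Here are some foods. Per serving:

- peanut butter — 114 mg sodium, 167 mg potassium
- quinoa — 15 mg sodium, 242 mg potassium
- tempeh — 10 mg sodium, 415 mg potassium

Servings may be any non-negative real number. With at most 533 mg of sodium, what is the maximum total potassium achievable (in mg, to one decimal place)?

22119.5 mg

Potassium per mg sodium: tempeh 41.5, quinoa 16.13, peanut butter 1.465.
With no serving limits, spend the whole sodium allowance on tempeh: 533 mg / 10 mg × 415 mg = 22119.5 mg.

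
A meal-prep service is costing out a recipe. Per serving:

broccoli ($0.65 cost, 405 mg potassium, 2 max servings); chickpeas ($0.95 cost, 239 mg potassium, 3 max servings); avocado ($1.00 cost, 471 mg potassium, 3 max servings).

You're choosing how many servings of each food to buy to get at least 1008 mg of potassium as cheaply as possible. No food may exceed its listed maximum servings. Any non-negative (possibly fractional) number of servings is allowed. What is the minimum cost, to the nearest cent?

Cost per mg of potassium: broccoli $0.0016, avocado $0.0021, chickpeas $0.0040.
Take 2 servings of broccoli: +810.0 mg potassium for $1.30 (total $1.30, still need 198.0 mg).
Take 0.4204 servings of avocado: +198.0 mg potassium for $0.42 (total $1.72, still need 0.0 mg).
Filling from the cheapest source first is optimal under one linear minimum: $1.72.

$1.72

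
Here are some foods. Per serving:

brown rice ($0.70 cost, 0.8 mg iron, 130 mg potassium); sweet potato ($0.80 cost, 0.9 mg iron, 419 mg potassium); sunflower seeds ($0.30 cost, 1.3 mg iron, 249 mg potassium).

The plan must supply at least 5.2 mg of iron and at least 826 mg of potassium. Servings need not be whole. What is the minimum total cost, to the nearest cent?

Two binding constraints pin down two serving amounts, so the optimal mix uses at most two foods. The candidates are each food alone (scaled to the tighter of iron/potassium) and each pair with both constraints tight.
brown rice only: max(5.2/0.8, 826/130) = 6.5 servings → $4.55.
sweet potato only: max(5.2/0.9, 826/419) = 5.778 servings → $4.62.
sunflower seeds only: max(5.2/1.3, 826/249) = 4 servings → $1.20.
brown rice + sweet potato: intersection lies outside the first quadrant.
brown rice + sunflower seeds with both targets exact would need a negative amount; discard.
sweet potato + sunflower seeds: intersection lies outside the first quadrant.
So the least-cost plan costs $1.20.

$1.20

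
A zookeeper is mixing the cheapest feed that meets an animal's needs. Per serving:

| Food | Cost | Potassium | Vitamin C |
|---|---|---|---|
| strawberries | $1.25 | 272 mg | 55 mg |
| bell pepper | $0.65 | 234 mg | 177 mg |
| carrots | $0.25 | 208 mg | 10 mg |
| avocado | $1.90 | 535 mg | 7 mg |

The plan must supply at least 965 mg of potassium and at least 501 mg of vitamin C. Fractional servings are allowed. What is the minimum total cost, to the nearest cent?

With two linear requirements the optimum uses one or two foods; enumerate the corners.
strawberries only: max(965/272, 501/55) = 9.109 servings → $11.39.
bell pepper only: max(965/234, 501/177) = 4.124 servings → $2.68.
carrots only: max(965/208, 501/10) = 50.1 servings → $12.53.
avocado only: max(965/535, 501/7) = 71.57 servings → $135.99.
strawberries + bell pepper with both tight: 1.519 servings and 2.359 servings → $3.43.
strawberries + carrots with both targets exact would need a negative amount; discard.
strawberries + avocado: intersection lies outside the first quadrant.
bell pepper + carrots with both tight: 2.743 servings and 1.554 servings → $2.17.
bell pepper + avocado with both tight: 2.808 servings and 0.5757 servings → $2.92.
carrots + avocado with both targets exact would need a negative amount; discard.
So the least-cost plan costs $2.17.

$2.17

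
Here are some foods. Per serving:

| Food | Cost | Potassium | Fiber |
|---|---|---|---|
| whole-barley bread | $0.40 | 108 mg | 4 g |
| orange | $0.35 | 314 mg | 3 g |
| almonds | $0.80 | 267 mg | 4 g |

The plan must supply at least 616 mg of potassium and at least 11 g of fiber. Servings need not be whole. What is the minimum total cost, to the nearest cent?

With two linear requirements the optimum uses one or two foods; enumerate the corners.
whole-barley bread only: max(616/108, 11/4) = 5.704 servings → $2.28.
orange only: max(616/314, 11/3) = 3.667 servings → $1.28.
almonds only: max(616/267, 11/4) = 2.75 servings → $2.20.
whole-barley bread + orange with both tight: 1.723 servings and 1.369 servings → $1.17.
whole-barley bread + almonds with both tight: 0.7437 servings and 2.006 servings → $1.90.
orange + almonds: the both-tight solution has a negative serving — not a feasible corner.
So the least-cost plan costs $1.17.

$1.17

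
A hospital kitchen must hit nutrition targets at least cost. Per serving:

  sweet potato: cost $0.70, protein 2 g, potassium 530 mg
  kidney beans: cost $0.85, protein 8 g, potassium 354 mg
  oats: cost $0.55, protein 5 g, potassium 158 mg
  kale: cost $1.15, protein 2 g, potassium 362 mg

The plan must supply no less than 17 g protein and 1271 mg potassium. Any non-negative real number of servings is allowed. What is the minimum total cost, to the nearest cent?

A basic optimal solution has at most two foods positive. Try each food alone and each pair with both targets met exactly.
sweet potato only: max(17/2, 1271/530) = 8.5 servings → $5.95.
kidney beans only: max(17/8, 1271/354) = 3.59 servings → $3.05.
oats only: max(17/5, 1271/158) = 8.044 servings → $4.42.
kale only: max(17/2, 1271/362) = 8.5 servings → $9.78.
sweet potato + kidney beans with both tight: 1.175 servings and 1.831 servings → $2.38.
sweet potato + oats with both tight: 1.572 servings and 2.771 servings → $2.62.
sweet potato + kale with both targets exact would need a negative amount; discard.
kidney beans + oats with both targets exact would need a negative amount; discard.
kidney beans + kale with both tight: 1.651 servings and 1.897 servings → $3.58.
oats + kale with both tight: 2.418 servings and 2.456 servings → $4.15.
Cheapest feasible corner: $2.38.

$2.38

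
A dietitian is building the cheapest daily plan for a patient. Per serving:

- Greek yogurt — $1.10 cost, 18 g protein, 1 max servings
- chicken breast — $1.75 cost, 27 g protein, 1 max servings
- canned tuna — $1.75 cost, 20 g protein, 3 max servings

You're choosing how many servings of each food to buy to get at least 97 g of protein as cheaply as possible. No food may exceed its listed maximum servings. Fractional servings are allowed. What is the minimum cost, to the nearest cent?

$7.40

Cost per g of protein: Greek yogurt $0.0611, chicken breast $0.0648, canned tuna $0.0875.
Take 1 serving of Greek yogurt: +18.0 g protein for $1.10 (total $1.10, still need 79.0 g).
Take 1 serving of chicken breast: +27.0 g protein for $1.75 (total $2.85, still need 52.0 g).
Take 2.6 servings of canned tuna: +52.0 g protein for $4.55 (total $7.40, still need 0.0 g).
Greedy by cheapest-per-g is optimal for a single linear constraint, so the minimum cost is $7.40.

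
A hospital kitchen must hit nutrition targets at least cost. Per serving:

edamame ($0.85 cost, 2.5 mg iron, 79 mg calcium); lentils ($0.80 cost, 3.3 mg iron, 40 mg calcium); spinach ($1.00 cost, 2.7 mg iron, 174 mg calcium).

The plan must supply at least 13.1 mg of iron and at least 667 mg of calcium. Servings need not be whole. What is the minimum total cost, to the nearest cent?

Minimising a linear cost over {iron ≥ 13.1, calcium ≥ 667, servings ≥ 0} — the optimum is at a vertex, using one or two foods.
edamame only: max(13.1/2.5, 667/79) = 8.443 servings → $7.18.
lentils only: max(13.1/3.3, 667/40) = 16.68 servings → $13.34.
spinach only: max(13.1/2.7, 667/174) = 4.852 servings → $4.85.
edamame + lentils: intersection lies outside the first quadrant.
edamame + spinach with both tight: 2.158 servings and 2.853 servings → $4.69.
lentils + spinach with both tight: 1.026 servings and 3.597 servings → $4.42.
Cheapest feasible corner: $4.42.

$4.42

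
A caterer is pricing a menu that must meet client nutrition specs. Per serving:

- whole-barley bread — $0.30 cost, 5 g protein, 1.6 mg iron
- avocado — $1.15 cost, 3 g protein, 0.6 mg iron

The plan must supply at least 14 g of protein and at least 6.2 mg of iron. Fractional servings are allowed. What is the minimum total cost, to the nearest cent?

$1.16

At the optimum either one food covers both requirements or two foods hit both targets exactly; no other combination can be cheaper.
whole-barley bread only: max(14/5, 6.2/1.6) = 3.875 servings → $1.16.
avocado only: max(14/3, 6.2/0.6) = 10.33 servings → $11.88.
whole-barley bread + avocado: the both-tight solution has a negative serving — not a feasible corner.
The minimum over all feasible corners is $1.16.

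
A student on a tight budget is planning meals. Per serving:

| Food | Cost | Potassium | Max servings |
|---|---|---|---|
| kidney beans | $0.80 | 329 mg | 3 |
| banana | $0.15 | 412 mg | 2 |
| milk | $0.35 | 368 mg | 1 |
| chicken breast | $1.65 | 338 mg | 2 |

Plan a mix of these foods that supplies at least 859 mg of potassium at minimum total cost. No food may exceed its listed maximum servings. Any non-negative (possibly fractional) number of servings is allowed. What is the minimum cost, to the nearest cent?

$0.33

Cost per mg of potassium: banana $0.0004, milk $0.0010, kidney beans $0.0024, chicken breast $0.0049.
Take 2 servings of banana: +824.0 mg potassium for $0.30 (total $0.30, still need 35.0 mg).
Take 0.09511 servings of milk: +35.0 mg potassium for $0.03 (total $0.33, still need 0.0 mg).
Filling from the cheapest source first is optimal under one linear minimum: $0.33.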